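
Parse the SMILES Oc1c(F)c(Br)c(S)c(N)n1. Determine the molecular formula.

C5H4BrFN2OS

Walk through each heavy atom and fill implicit hydrogens from standard valence (C 4, N 3, O 2, S 2, halogen 1); for lowercase aromatic atoms, an aromatic c carries 1 H when it has two neighbours and 0 H with three, and aromatic n carries 0 H:
  atom 1: O, bond orders sum to 1 (valence 2) → 1 H
  atom 2: aromatic c, 3 neighbours → 0 H
  atom 3: aromatic c, 3 neighbours → 0 H
  atom 4: F (halogen, monovalent) → 0 H
  atom 5: aromatic c, 3 neighbours → 0 H
  atom 6: Br (halogen, monovalent) → 0 H
  atom 7: aromatic c, 3 neighbours → 0 H
  atom 8: S, bond orders sum to 1 (valence 2) → 1 H
  atom 9: aromatic c, 3 neighbours → 0 H
  atom 10: N, bond orders sum to 1 (valence 3) → 2 H
  atom 11: aromatic n, 2 neighbours → 0 H
Totals → C:5, H:4, Br:1, F:1, N:2, O:1, S:1.
In Hill order: C5H4BrFN2OS.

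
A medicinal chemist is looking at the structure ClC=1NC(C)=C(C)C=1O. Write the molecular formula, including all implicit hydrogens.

C6H8ClNO

Walk through each heavy atom and fill implicit hydrogens from standard valence (C 4, N 3, O 2, S 2, halogen 1):
  atom 1: Cl (halogen, monovalent) → 0 H
  atom 2: C, bond orders sum to 4 (valence 4) → 0 H
  atom 3: N, bond orders sum to 2 (valence 3) → 1 H
  atom 4: C, bond orders sum to 4 (valence 4) → 0 H
  atom 5: C, bond orders sum to 1 (valence 4) → 3 H
  atom 6: C, bond orders sum to 4 (valence 4) → 0 H
  atom 7: C, bond orders sum to 1 (valence 4) → 3 H
  atom 8: C, bond orders sum to 4 (valence 4) → 0 H
  atom 9: O, bond orders sum to 1 (valence 2) → 1 H
Totals → C:6, H:8, Cl:1, N:1, O:1.
In Hill order: C6H8ClNO.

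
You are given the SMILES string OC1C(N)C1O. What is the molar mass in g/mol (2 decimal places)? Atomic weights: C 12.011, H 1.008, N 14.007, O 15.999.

89.09 g/mol

First, the molecular formula is C3H7NO2 (counting implicit H from valence).
  C: 3 × 12.011 = 36.033
  H: 7 × 1.008 = 7.056
  N: 1 × 14.007 = 14.007
  O: 2 × 15.999 = 31.998
Sum: 3×12.011 + 7×1.008 + 1×14.007 + 2×15.999 = 89.094 → 89.09 g/mol.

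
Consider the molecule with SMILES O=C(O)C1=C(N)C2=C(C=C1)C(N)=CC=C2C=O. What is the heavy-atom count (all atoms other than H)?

17

Every atom symbol written in the SMILES (organic subset) is one heavy atom; implicit H are not written.
Heavy atoms by element → C:12, N:2, O:3.
Total: 17.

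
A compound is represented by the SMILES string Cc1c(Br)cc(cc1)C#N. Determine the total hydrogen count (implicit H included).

6

Walk through each heavy atom and fill implicit hydrogens from standard valence (C 4, N 3, O 2, S 2, halogen 1); for lowercase aromatic atoms, an aromatic c carries 1 H when it has two neighbours and 0 H with three, and aromatic n carries 0 H:
  atom 1: C, bond orders sum to 1 (valence 4) → 3 H
  atom 2: aromatic c, 3 neighbours → 0 H
  atom 3: aromatic c, 3 neighbours → 0 H
  atom 4: Br (halogen, monovalent) → 0 H
  atom 5: aromatic c, 2 neighbours → 1 H
  atom 6: aromatic c, 3 neighbours → 0 H
  atom 7: aromatic c, 2 neighbours → 1 H
  atom 8: aromatic c, 2 neighbours → 1 H
  atom 9: C, bond orders sum to 4 (valence 4) → 0 H
  atom 10: N, bond orders sum to 3 (valence 3) → 0 H
Total hydrogens: 6.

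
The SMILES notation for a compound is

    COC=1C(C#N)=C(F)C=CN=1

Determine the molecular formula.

C7H5FN2O

Walk through each heavy atom and fill implicit hydrogens from standard valence (C 4, N 3, O 2, S 2, halogen 1):
  atom 1: C, bond orders sum to 1 (valence 4) → 3 H
  atom 2: O, bond orders sum to 2 (valence 2) → 0 H
  atom 3: C, bond orders sum to 4 (valence 4) → 0 H
  atom 4: C, bond orders sum to 4 (valence 4) → 0 H
  atom 5: C, bond orders sum to 4 (valence 4) → 0 H
  atom 6: N, bond orders sum to 3 (valence 3) → 0 H
  atom 7: C, bond orders sum to 4 (valence 4) → 0 H
  atom 8: F (halogen, monovalent) → 0 H
  atom 9: C, bond orders sum to 3 (valence 4) → 1 H
  atom 10: C, bond orders sum to 3 (valence 4) → 1 H
  atom 11: N, bond orders sum to 3 (valence 3) → 0 H
Totals → C:7, H:5, F:1, N:2, O:1.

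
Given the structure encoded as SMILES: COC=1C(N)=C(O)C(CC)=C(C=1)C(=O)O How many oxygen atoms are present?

4

Scan the SMILES for O atoms (remember two-letter symbols like Cl and Br are single atoms).
Oxygen count: 4.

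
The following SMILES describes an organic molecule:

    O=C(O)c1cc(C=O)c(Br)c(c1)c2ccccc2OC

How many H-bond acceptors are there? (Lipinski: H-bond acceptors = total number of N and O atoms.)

N atoms: 0; O atoms: 4.
Lipinski HBA = 0 + 4 = 4.

4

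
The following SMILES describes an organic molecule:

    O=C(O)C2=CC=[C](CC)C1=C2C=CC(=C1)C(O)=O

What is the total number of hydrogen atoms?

12

Walk through each heavy atom and fill implicit hydrogens from standard valence (C 4, N 3, O 2, S 2, halogen 1):
  atom 1: O, bond orders sum to 2 (valence 2) → 0 H
  atom 2: C, bond orders sum to 4 (valence 4) → 0 H
  atom 3: O, bond orders sum to 1 (valence 2) → 1 H
  atom 4: C, bond orders sum to 4 (valence 4) → 0 H
  atom 5: C, bond orders sum to 3 (valence 4) → 1 H
  atom 6: C, bond orders sum to 3 (valence 4) → 1 H
  atom 7: C with explicit H count 0
  atom 8: C, bond orders sum to 2 (valence 4) → 2 H
  atom 9: C, bond orders sum to 1 (valence 4) → 3 H
  atom 10: C, bond orders sum to 4 (valence 4) → 0 H
  atom 11: C, bond orders sum to 4 (valence 4) → 0 H
  atom 12: C, bond orders sum to 3 (valence 4) → 1 H
  atom 13: C, bond orders sum to 3 (valence 4) → 1 H
  atom 14: C, bond orders sum to 4 (valence 4) → 0 H
  atom 15: C, bond orders sum to 3 (valence 4) → 1 H
  atom 16: C, bond orders sum to 4 (valence 4) → 0 H
  atom 17: O, bond orders sum to 1 (valence 2) → 1 H
  atom 18: O, bond orders sum to 2 (valence 2) → 0 H
Total hydrogens: 12.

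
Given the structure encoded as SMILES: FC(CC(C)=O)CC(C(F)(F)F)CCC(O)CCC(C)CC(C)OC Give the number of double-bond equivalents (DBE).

1

Degree of unsaturation = (number of rings) + (number of π bonds).
Ring closures in the SMILES: 0.
π bonds: 1 double bond (each 1 DoU) → 1 DoU from unsaturation.
Total DoU = 0 + 1 = 1.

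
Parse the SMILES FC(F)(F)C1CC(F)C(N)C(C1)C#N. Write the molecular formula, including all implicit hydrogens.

Walk through each heavy atom and fill implicit hydrogens from standard valence (C 4, N 3, O 2, S 2, halogen 1):
  atom 1: F (halogen, monovalent) → 0 H
  atom 2: C, bond orders sum to 4 (valence 4) → 0 H
  atom 3: F (halogen, monovalent) → 0 H
  atom 4: F (halogen, monovalent) → 0 H
  atom 5: C, bond orders sum to 3 (valence 4) → 1 H
  atom 6: C, bond orders sum to 2 (valence 4) → 2 H
  atom 7: C, bond orders sum to 3 (valence 4) → 1 H
  atom 8: F (halogen, monovalent) → 0 H
  atom 9: C, bond orders sum to 3 (valence 4) → 1 H
  atom 10: N, bond orders sum to 1 (valence 3) → 2 H
  atom 11: C, bond orders sum to 3 (valence 4) → 1 H
  atom 12: C, bond orders sum to 2 (valence 4) → 2 H
  atom 13: C, bond orders sum to 4 (valence 4) → 0 H
  atom 14: N, bond orders sum to 3 (valence 3) → 0 H
Totals → C:8, H:10, F:4, N:2.

C8H10F4N2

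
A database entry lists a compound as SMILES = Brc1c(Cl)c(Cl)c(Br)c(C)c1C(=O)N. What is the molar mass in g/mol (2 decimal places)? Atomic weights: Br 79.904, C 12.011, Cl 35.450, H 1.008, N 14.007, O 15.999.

361.84 g/mol

First, the molecular formula is C8H5Br2Cl2NO (counting implicit H from valence).
  Br: 2 × 79.904 = 159.808
  C: 8 × 12.011 = 96.088
  Cl: 2 × 35.450 = 70.900
  H: 5 × 1.008 = 5.040
  N: 1 × 14.007 = 14.007
  O: 1 × 15.999 = 15.999
Sum: 2×79.904 + 8×12.011 + 2×35.450 + 5×1.008 + 1×14.007 + 1×15.999 = 361.842 → 361.84 g/mol.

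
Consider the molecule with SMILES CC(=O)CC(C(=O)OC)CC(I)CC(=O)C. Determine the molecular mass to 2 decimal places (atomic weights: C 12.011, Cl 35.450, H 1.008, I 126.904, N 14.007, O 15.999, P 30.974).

First, the molecular formula is C11H17IO4 (counting implicit H from valence).
  C: 11 × 12.011 = 132.121
  H: 17 × 1.008 = 17.136
  I: 1 × 126.904 = 126.904
  O: 4 × 15.999 = 63.996
Sum: 11×12.011 + 17×1.008 + 1×126.904 + 4×15.999 = 340.157 → 340.16 g/mol.

340.16 g/mol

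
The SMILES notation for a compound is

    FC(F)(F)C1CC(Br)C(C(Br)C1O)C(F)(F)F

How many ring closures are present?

1

In SMILES, each pair of matching ring-closure digits denotes one ring-closing bond; the number of such bonds equals the number of independent rings.
Ring-closure bonds here: 1.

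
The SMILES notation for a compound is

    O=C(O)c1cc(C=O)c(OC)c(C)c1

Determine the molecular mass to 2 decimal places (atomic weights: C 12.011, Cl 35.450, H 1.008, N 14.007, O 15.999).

First, the molecular formula is C10H10O4 (counting implicit H from valence).
  C: 10 × 12.011 = 120.110
  H: 10 × 1.008 = 10.080
  O: 4 × 15.999 = 63.996
Sum: 10×12.011 + 10×1.008 + 4×15.999 = 194.186 → 194.19 g/mol.

194.19 g/mol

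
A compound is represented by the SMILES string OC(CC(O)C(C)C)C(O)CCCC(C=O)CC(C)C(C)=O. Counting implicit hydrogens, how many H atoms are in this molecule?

32

Walk through each heavy atom and fill implicit hydrogens from standard valence (C 4, N 3, O 2, S 2, halogen 1):
  atom 1: O, bond orders sum to 1 (valence 2) → 1 H
  atom 2: C, bond orders sum to 3 (valence 4) → 1 H
  atom 3: C, bond orders sum to 2 (valence 4) → 2 H
  atom 4: C, bond orders sum to 3 (valence 4) → 1 H
  atom 5: O, bond orders sum to 1 (valence 2) → 1 H
  atom 6: C, bond orders sum to 3 (valence 4) → 1 H
  atom 7: C, bond orders sum to 1 (valence 4) → 3 H
  atom 8: C, bond orders sum to 1 (valence 4) → 3 H
  atom 9: C, bond orders sum to 3 (valence 4) → 1 H
  atom 10: O, bond orders sum to 1 (valence 2) → 1 H
  atom 11: C, bond orders sum to 2 (valence 4) → 2 H
  atom 12: C, bond orders sum to 2 (valence 4) → 2 H
  atom 13: C, bond orders sum to 2 (valence 4) → 2 H
  atom 14: C, bond orders sum to 3 (valence 4) → 1 H
  atom 15: C, bond orders sum to 3 (valence 4) → 1 H
  atom 16: O, bond orders sum to 2 (valence 2) → 0 H
  atom 17: C, bond orders sum to 2 (valence 4) → 2 H
  atom 18: C, bond orders sum to 3 (valence 4) → 1 H
  atom 19: C, bond orders sum to 1 (valence 4) → 3 H
  atom 20: C, bond orders sum to 4 (valence 4) → 0 H
  atom 21: C, bond orders sum to 1 (valence 4) → 3 H
  atom 22: O, bond orders sum to 2 (valence 2) → 0 H
Total hydrogens: 32.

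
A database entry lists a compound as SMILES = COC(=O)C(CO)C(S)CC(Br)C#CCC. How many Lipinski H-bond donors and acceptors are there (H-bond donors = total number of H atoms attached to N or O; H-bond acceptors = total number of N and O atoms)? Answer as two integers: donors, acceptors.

Donors: find every N or O and count the H atoms it carries.
  atom 2 (O): bond orders sum to 2 → 0 H
  atom 4 (O): bond orders sum to 2 → 0 H
  atom 7 (O): bond orders sum to 1 → 1 H
Lipinski HBD = 1.
Acceptors: N atoms = 0, O atoms = 3 → HBA = 3.

1, 3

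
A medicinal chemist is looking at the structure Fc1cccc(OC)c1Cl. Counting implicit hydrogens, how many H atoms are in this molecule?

6

Walk through each heavy atom and fill implicit hydrogens from standard valence (C 4, N 3, O 2, S 2, halogen 1); for lowercase aromatic atoms, an aromatic c carries 1 H when it has two neighbours and 0 H with three, and aromatic n carries 0 H:
  atom 1: F (halogen, monovalent) → 0 H
  atom 2: aromatic c, 3 neighbours → 0 H
  atom 3: aromatic c, 2 neighbours → 1 H
  atom 4: aromatic c, 2 neighbours → 1 H
  atom 5: aromatic c, 2 neighbours → 1 H
  atom 6: aromatic c, 3 neighbours → 0 H
  atom 7: O, bond orders sum to 2 (valence 2) → 0 H
  atom 8: C, bond orders sum to 1 (valence 4) → 3 H
  atom 9: aromatic c, 3 neighbours → 0 H
  atom 10: Cl (halogen, monovalent) → 0 H
Total hydrogens: 6.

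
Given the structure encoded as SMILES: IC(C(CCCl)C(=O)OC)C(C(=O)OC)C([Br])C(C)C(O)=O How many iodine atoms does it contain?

Scan the SMILES for I atoms (remember two-letter symbols like Cl and Br are single atoms).
Iodine count: 1.

1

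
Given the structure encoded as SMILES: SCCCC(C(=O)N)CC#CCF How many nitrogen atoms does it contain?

1

Scan the SMILES for N atoms (remember two-letter symbols like Cl and Br are single atoms).
Nitrogen count: 1.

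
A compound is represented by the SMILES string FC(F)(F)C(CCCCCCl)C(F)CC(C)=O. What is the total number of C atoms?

11

Count every carbon token in the SMILES (each C, including those in ring-closure positions and inside branches).
Carbon count: 11.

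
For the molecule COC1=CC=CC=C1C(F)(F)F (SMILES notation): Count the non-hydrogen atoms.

Every atom symbol written in the SMILES (organic subset) is one heavy atom; implicit H are not written.
Heavy atoms by element → C:8, F:3, O:1.
Total: 12.

12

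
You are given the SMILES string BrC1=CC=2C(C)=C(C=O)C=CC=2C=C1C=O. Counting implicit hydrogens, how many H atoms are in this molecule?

9

Walk through each heavy atom and fill implicit hydrogens from standard valence (C 4, N 3, O 2, S 2, halogen 1):
  atom 1: Br (halogen, monovalent) → 0 H
  atom 2: C, bond orders sum to 4 (valence 4) → 0 H
  atom 3: C, bond orders sum to 3 (valence 4) → 1 H
  atom 4: C, bond orders sum to 4 (valence 4) → 0 H
  atom 5: C, bond orders sum to 4 (valence 4) → 0 H
  atom 6: C, bond orders sum to 1 (valence 4) → 3 H
  atom 7: C, bond orders sum to 4 (valence 4) → 0 H
  atom 8: C, bond orders sum to 3 (valence 4) → 1 H
  atom 9: O, bond orders sum to 2 (valence 2) → 0 H
  atom 10: C, bond orders sum to 3 (valence 4) → 1 H
  atom 11: C, bond orders sum to 3 (valence 4) → 1 H
  atom 12: C, bond orders sum to 4 (valence 4) → 0 H
  atom 13: C, bond orders sum to 3 (valence 4) → 1 H
  atom 14: C, bond orders sum to 4 (valence 4) → 0 H
  atom 15: C, bond orders sum to 3 (valence 4) → 1 H
  atom 16: O, bond orders sum to 2 (valence 2) → 0 H
Total hydrogens: 9.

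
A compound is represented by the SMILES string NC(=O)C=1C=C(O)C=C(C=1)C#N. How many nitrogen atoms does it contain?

Scan the SMILES for N atoms (remember two-letter symbols like Cl and Br are single atoms).
Nitrogen count: 2.

2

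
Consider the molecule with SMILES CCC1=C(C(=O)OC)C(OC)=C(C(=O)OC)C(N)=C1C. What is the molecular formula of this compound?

Walk through each heavy atom and fill implicit hydrogens from standard valence (C 4, N 3, O 2, S 2, halogen 1):
  atom 1: C, bond orders sum to 1 (valence 4) → 3 H
  atom 2: C, bond orders sum to 2 (valence 4) → 2 H
  atom 3: C, bond orders sum to 4 (valence 4) → 0 H
  atom 4: C, bond orders sum to 4 (valence 4) → 0 H
  atom 5: C, bond orders sum to 4 (valence 4) → 0 H
  atom 6: O, bond orders sum to 2 (valence 2) → 0 H
  atom 7: O, bond orders sum to 2 (valence 2) → 0 H
  atom 8: C, bond orders sum to 1 (valence 4) → 3 H
  atom 9: C, bond orders sum to 4 (valence 4) → 0 H
  atom 10: O, bond orders sum to 2 (valence 2) → 0 H
  atom 11: C, bond orders sum to 1 (valence 4) → 3 H
  atom 12: C, bond orders sum to 4 (valence 4) → 0 H
  atom 13: C, bond orders sum to 4 (valence 4) → 0 H
  atom 14: O, bond orders sum to 2 (valence 2) → 0 H
  atom 15: O, bond orders sum to 2 (valence 2) → 0 H
  atom 16: C, bond orders sum to 1 (valence 4) → 3 H
  atom 17: C, bond orders sum to 4 (valence 4) → 0 H
  atom 18: N, bond orders sum to 1 (valence 3) → 2 H
  atom 19: C, bond orders sum to 4 (valence 4) → 0 H
  atom 20: C, bond orders sum to 1 (valence 4) → 3 H
Totals → C:14, H:19, N:1, O:5.

C14H19NO5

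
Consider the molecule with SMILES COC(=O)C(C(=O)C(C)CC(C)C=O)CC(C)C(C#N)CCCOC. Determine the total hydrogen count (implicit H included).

31

Walk through each heavy atom and fill implicit hydrogens from standard valence (C 4, N 3, O 2, S 2, halogen 1):
  atom 1: C, bond orders sum to 1 (valence 4) → 3 H
  atom 2: O, bond orders sum to 2 (valence 2) → 0 H
  atom 3: C, bond orders sum to 4 (valence 4) → 0 H
  atom 4: O, bond orders sum to 2 (valence 2) → 0 H
  atom 5: C, bond orders sum to 3 (valence 4) → 1 H
  atom 6: C, bond orders sum to 4 (valence 4) → 0 H
  atom 7: O, bond orders sum to 2 (valence 2) → 0 H
  atom 8: C, bond orders sum to 3 (valence 4) → 1 H
  atom 9: C, bond orders sum to 1 (valence 4) → 3 H
  atom 10: C, bond orders sum to 2 (valence 4) → 2 H
  atom 11: C, bond orders sum to 3 (valence 4) → 1 H
  atom 12: C, bond orders sum to 1 (valence 4) → 3 H
  atom 13: C, bond orders sum to 3 (valence 4) → 1 H
  atom 14: O, bond orders sum to 2 (valence 2) → 0 H
  atom 15: C, bond orders sum to 2 (valence 4) → 2 H
  atom 16: C, bond orders sum to 3 (valence 4) → 1 H
  atom 17: C, bond orders sum to 1 (valence 4) → 3 H
  atom 18: C, bond orders sum to 3 (valence 4) → 1 H
  atom 19: C, bond orders sum to 4 (valence 4) → 0 H
  atom 20: N, bond orders sum to 3 (valence 3) → 0 H
  atom 21: C, bond orders sum to 2 (valence 4) → 2 H
  atom 22: C, bond orders sum to 2 (valence 4) → 2 H
  atom 23: C, bond orders sum to 2 (valence 4) → 2 H
  atom 24: O, bond orders sum to 2 (valence 2) → 0 H
  atom 25: C, bond orders sum to 1 (valence 4) → 3 H
Total hydrogens: 31.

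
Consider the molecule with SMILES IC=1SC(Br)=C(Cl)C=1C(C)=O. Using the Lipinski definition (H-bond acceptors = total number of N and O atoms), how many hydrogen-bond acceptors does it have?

N atoms: 0; O atoms: 1.
Lipinski HBA = 0 + 1 = 1.

1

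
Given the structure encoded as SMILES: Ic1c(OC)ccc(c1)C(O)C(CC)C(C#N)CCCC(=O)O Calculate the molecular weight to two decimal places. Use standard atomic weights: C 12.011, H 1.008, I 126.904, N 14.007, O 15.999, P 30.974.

431.27 g/mol

First, the molecular formula is C17H22INO4 (counting implicit H from valence).
  C: 17 × 12.011 = 204.187
  H: 22 × 1.008 = 22.176
  I: 1 × 126.904 = 126.904
  N: 1 × 14.007 = 14.007
  O: 4 × 15.999 = 63.996
Sum: 17×12.011 + 22×1.008 + 1×126.904 + 1×14.007 + 4×15.999 = 431.270 → 431.27 g/mol.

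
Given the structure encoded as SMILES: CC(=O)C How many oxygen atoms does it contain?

1

Scan the SMILES for O atoms (remember two-letter symbols like Cl and Br are single atoms).
Oxygen count: 1.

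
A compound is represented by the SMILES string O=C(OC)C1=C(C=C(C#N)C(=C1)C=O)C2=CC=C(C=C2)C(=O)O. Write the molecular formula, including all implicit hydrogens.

C17H11NO5

Walk through each heavy atom and fill implicit hydrogens from standard valence (C 4, N 3, O 2, S 2, halogen 1):
  atom 1: O, bond orders sum to 2 (valence 2) → 0 H
  atom 2: C, bond orders sum to 4 (valence 4) → 0 H
  atom 3: O, bond orders sum to 2 (valence 2) → 0 H
  atom 4: C, bond orders sum to 1 (valence 4) → 3 H
  atom 5: C, bond orders sum to 4 (valence 4) → 0 H
  atom 6: C, bond orders sum to 4 (valence 4) → 0 H
  atom 7: C, bond orders sum to 3 (valence 4) → 1 H
  atom 8: C, bond orders sum to 4 (valence 4) → 0 H
  atom 9: C, bond orders sum to 4 (valence 4) → 0 H
  atom 10: N, bond orders sum to 3 (valence 3) → 0 H
  atom 11: C, bond orders sum to 4 (valence 4) → 0 H
  atom 12: C, bond orders sum to 3 (valence 4) → 1 H
  atom 13: C, bond orders sum to 3 (valence 4) → 1 H
  atom 14: O, bond orders sum to 2 (valence 2) → 0 H
  atom 15: C, bond orders sum to 4 (valence 4) → 0 H
  atom 16: C, bond orders sum to 3 (valence 4) → 1 H
  atom 17: C, bond orders sum to 3 (valence 4) → 1 H
  atom 18: C, bond orders sum to 4 (valence 4) → 0 H
  atom 19: C, bond orders sum to 3 (valence 4) → 1 H
  atom 20: C, bond orders sum to 3 (valence 4) → 1 H
  atom 21: C, bond orders sum to 4 (valence 4) → 0 H
  atom 22: O, bond orders sum to 2 (valence 2) → 0 H
  atom 23: O, bond orders sum to 1 (valence 2) → 1 H
Totals → C:17, H:11, N:1, O:5.
In Hill order: C17H11NO5.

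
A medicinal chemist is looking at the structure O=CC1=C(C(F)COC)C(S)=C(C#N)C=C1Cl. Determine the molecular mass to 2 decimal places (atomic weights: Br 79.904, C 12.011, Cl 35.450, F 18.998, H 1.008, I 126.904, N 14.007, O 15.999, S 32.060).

First, the molecular formula is C11H9ClFNO2S (counting implicit H from valence).
  C: 11 × 12.011 = 132.121
  Cl: 1 × 35.450 = 35.450
  F: 1 × 18.998 = 18.998
  H: 9 × 1.008 = 9.072
  N: 1 × 14.007 = 14.007
  O: 2 × 15.999 = 31.998
  S: 1 × 32.060 = 32.060
Sum: 11×12.011 + 1×35.450 + 1×18.998 + 9×1.008 + 1×14.007 + 2×15.999 + 1×32.060 = 273.706 → 273.71 g/mol.

273.71 g/mol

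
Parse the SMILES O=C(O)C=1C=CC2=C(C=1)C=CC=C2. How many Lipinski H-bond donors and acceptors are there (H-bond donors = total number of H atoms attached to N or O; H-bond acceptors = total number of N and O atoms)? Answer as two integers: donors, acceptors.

1, 2

Donors: find every N or O and count the H atoms it carries.
  atom 1 (O): bond orders sum to 2 → 0 H
  atom 3 (O): bond orders sum to 1 → 1 H
Lipinski HBD = 1.
Acceptors: N atoms = 0, O atoms = 2 → HBA = 2.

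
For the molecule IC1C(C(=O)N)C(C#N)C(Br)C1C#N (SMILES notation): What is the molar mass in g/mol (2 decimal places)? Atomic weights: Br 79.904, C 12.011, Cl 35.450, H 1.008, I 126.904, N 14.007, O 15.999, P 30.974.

367.97 g/mol

First, the molecular formula is C8H7BrIN3O (counting implicit H from valence).
  Br: 1 × 79.904 = 79.904
  C: 8 × 12.011 = 96.088
  H: 7 × 1.008 = 7.056
  I: 1 × 126.904 = 126.904
  N: 3 × 14.007 = 42.021
  O: 1 × 15.999 = 15.999
Sum: 1×79.904 + 8×12.011 + 7×1.008 + 1×126.904 + 3×14.007 + 1×15.999 = 367.972 → 367.97 g/mol.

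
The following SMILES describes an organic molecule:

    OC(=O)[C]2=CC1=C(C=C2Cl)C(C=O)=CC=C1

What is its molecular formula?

Walk through each heavy atom and fill implicit hydrogens from standard valence (C 4, N 3, O 2, S 2, halogen 1):
  atom 1: O, bond orders sum to 1 (valence 2) → 1 H
  atom 2: C, bond orders sum to 4 (valence 4) → 0 H
  atom 3: O, bond orders sum to 2 (valence 2) → 0 H
  atom 4: C with explicit H count 0
  atom 5: C, bond orders sum to 3 (valence 4) → 1 H
  atom 6: C, bond orders sum to 4 (valence 4) → 0 H
  atom 7: C, bond orders sum to 4 (valence 4) → 0 H
  atom 8: C, bond orders sum to 3 (valence 4) → 1 H
  atom 9: C, bond orders sum to 4 (valence 4) → 0 H
  atom 10: Cl (halogen, monovalent) → 0 H
  atom 11: C, bond orders sum to 4 (valence 4) → 0 H
  atom 12: C, bond orders sum to 3 (valence 4) → 1 H
  atom 13: O, bond orders sum to 2 (valence 2) → 0 H
  atom 14: C, bond orders sum to 3 (valence 4) → 1 H
  atom 15: C, bond orders sum to 3 (valence 4) → 1 H
  atom 16: C, bond orders sum to 3 (valence 4) → 1 H
Totals → C:12, H:7, Cl:1, O:3.
In Hill order: C12H7ClO3.

C12H7ClO3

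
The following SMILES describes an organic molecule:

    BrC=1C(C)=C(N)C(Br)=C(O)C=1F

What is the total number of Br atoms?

Scan the SMILES for Br atoms (remember two-letter symbols like Cl and Br are single atoms).
Bromine count: 2.

2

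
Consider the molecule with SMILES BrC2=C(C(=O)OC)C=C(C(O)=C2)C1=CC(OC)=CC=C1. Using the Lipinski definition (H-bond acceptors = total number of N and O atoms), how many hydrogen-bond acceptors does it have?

4

N atoms: 0; O atoms: 4.
Lipinski HBA = 0 + 4 = 4.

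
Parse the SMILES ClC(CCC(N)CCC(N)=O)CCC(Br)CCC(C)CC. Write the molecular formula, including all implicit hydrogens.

Walk through each heavy atom and fill implicit hydrogens from standard valence (C 4, N 3, O 2, S 2, halogen 1):
  atom 1: Cl (halogen, monovalent) → 0 H
  atom 2: C, bond orders sum to 3 (valence 4) → 1 H
  atom 3: C, bond orders sum to 2 (valence 4) → 2 H
  atom 4: C, bond orders sum to 2 (valence 4) → 2 H
  atom 5: C, bond orders sum to 3 (valence 4) → 1 H
  atom 6: N, bond orders sum to 1 (valence 3) → 2 H
  atom 7: C, bond orders sum to 2 (valence 4) → 2 H
  atom 8: C, bond orders sum to 2 (valence 4) → 2 H
  atom 9: C, bond orders sum to 4 (valence 4) → 0 H
  atom 10: N, bond orders sum to 1 (valence 3) → 2 H
  atom 11: O, bond orders sum to 2 (valence 2) → 0 H
  atom 12: C, bond orders sum to 2 (valence 4) → 2 H
  atom 13: C, bond orders sum to 2 (valence 4) → 2 H
  atom 14: C, bond orders sum to 3 (valence 4) → 1 H
  atom 15: Br (halogen, monovalent) → 0 H
  atom 16: C, bond orders sum to 2 (valence 4) → 2 H
  atom 17: C, bond orders sum to 2 (valence 4) → 2 H
  atom 18: C, bond orders sum to 3 (valence 4) → 1 H
  atom 19: C, bond orders sum to 1 (valence 4) → 3 H
  atom 20: C, bond orders sum to 2 (valence 4) → 2 H
  atom 21: C, bond orders sum to 1 (valence 4) → 3 H
Totals → C:16, H:32, Br:1, Cl:1, N:2, O:1.

C16H32BrClN2O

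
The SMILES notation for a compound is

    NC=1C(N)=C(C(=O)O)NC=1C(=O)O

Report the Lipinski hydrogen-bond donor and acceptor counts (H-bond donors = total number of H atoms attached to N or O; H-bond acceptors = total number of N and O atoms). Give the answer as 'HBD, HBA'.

7, 7

Donors: find every N or O and count the H atoms it carries.
  atom 1 (N): bond orders sum to 1 → 2 H
  atom 4 (N): bond orders sum to 1 → 2 H
  atom 7 (O): bond orders sum to 2 → 0 H
  atom 8 (O): bond orders sum to 1 → 1 H
  atom 9 (N): bond orders sum to 2 → 1 H
  atom 12 (O): bond orders sum to 2 → 0 H
  atom 13 (O): bond orders sum to 1 → 1 H
Lipinski HBD = 7.
Acceptors: N atoms = 3, O atoms = 4 → HBA = 7.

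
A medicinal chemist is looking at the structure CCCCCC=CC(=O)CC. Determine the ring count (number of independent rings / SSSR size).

0

In SMILES, each pair of matching ring-closure digits denotes one ring-closing bond; the number of such bonds equals the number of independent rings.
Ring-closure bonds here: 0.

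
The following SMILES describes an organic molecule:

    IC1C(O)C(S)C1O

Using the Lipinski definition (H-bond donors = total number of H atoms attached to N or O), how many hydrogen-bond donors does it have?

Donors: find every N or O and count the H atoms it carries.
  atom 4 (O): bond orders sum to 1 → 1 H
  atom 8 (O): bond orders sum to 1 → 1 H
Lipinski HBD = 2.

2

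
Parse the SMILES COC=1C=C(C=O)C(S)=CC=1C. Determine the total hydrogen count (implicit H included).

Walk through each heavy atom and fill implicit hydrogens from standard valence (C 4, N 3, O 2, S 2, halogen 1):
  atom 1: C, bond orders sum to 1 (valence 4) → 3 H
  atom 2: O, bond orders sum to 2 (valence 2) → 0 H
  atom 3: C, bond orders sum to 4 (valence 4) → 0 H
  atom 4: C, bond orders sum to 3 (valence 4) → 1 H
  atom 5: C, bond orders sum to 4 (valence 4) → 0 H
  atom 6: C, bond orders sum to 3 (valence 4) → 1 H
  atom 7: O, bond orders sum to 2 (valence 2) → 0 H
  atom 8: C, bond orders sum to 4 (valence 4) → 0 H
  atom 9: S, bond orders sum to 1 (valence 2) → 1 H
  atom 10: C, bond orders sum to 3 (valence 4) → 1 H
  atom 11: C, bond orders sum to 4 (valence 4) → 0 H
  atom 12: C, bond orders sum to 1 (valence 4) → 3 H
Total hydrogens: 10.

10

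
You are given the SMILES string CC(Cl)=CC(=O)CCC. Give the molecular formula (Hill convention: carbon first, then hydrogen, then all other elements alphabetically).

C7H11ClO

Walk through each heavy atom and fill implicit hydrogens from standard valence (C 4, N 3, O 2, S 2, halogen 1):
  atom 1: C, bond orders sum to 1 (valence 4) → 3 H
  atom 2: C, bond orders sum to 4 (valence 4) → 0 H
  atom 3: Cl (halogen, monovalent) → 0 H
  atom 4: C, bond orders sum to 3 (valence 4) → 1 H
  atom 5: C, bond orders sum to 4 (valence 4) → 0 H
  atom 6: O, bond orders sum to 2 (valence 2) → 0 H
  atom 7: C, bond orders sum to 2 (valence 4) → 2 H
  atom 8: C, bond orders sum to 2 (valence 4) → 2 H
  atom 9: C, bond orders sum to 1 (valence 4) → 3 H
Totals → C:7, H:11, Cl:1, O:1.
In Hill order: C7H11ClO.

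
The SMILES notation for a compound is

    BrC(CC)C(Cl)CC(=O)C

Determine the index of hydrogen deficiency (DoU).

Molecular formula: C7H12BrClO.
DoU = (2C + 2 + N − H − X) / 2, where X is the halogen count and O/S are ignored.
    = (2·7 + 2 + 0 − 12 − 2) / 2 = 2 / 2 = 1.

1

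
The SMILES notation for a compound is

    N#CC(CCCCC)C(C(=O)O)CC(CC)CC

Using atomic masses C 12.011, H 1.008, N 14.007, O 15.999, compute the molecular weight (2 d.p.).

First, the molecular formula is C15H27NO2 (counting implicit H from valence).
  C: 15 × 12.011 = 180.165
  H: 27 × 1.008 = 27.216
  N: 1 × 14.007 = 14.007
  O: 2 × 15.999 = 31.998
Sum: 15×12.011 + 27×1.008 + 1×14.007 + 2×15.999 = 253.386 → 253.39 g/mol.

253.39 g/mol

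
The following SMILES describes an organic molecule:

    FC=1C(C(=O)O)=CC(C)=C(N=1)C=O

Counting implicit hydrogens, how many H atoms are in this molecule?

Walk through each heavy atom and fill implicit hydrogens from standard valence (C 4, N 3, O 2, S 2, halogen 1):
  atom 1: F (halogen, monovalent) → 0 H
  atom 2: C, bond orders sum to 4 (valence 4) → 0 H
  atom 3: C, bond orders sum to 4 (valence 4) → 0 H
  atom 4: C, bond orders sum to 4 (valence 4) → 0 H
  atom 5: O, bond orders sum to 2 (valence 2) → 0 H
  atom 6: O, bond orders sum to 1 (valence 2) → 1 H
  atom 7: C, bond orders sum to 3 (valence 4) → 1 H
  atom 8: C, bond orders sum to 4 (valence 4) → 0 H
  atom 9: C, bond orders sum to 1 (valence 4) → 3 H
  atom 10: C, bond orders sum to 4 (valence 4) → 0 H
  atom 11: N, bond orders sum to 3 (valence 3) → 0 H
  atom 12: C, bond orders sum to 3 (valence 4) → 1 H
  atom 13: O, bond orders sum to 2 (valence 2) → 0 H
Total hydrogens: 6.

6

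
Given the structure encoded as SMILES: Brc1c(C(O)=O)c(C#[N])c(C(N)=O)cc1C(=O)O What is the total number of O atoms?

5

Scan the SMILES for O atoms (remember two-letter symbols like Cl and Br are single atoms).
Oxygen count: 5.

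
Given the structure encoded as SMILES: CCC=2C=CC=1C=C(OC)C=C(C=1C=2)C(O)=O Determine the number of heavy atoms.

17

Every atom symbol written in the SMILES (organic subset) is one heavy atom; implicit H are not written.
Heavy atoms by element → C:14, O:3.
Total: 17.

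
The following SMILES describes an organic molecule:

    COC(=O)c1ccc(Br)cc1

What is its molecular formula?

Walk through each heavy atom and fill implicit hydrogens from standard valence (C 4, N 3, O 2, S 2, halogen 1); for lowercase aromatic atoms, an aromatic c carries 1 H when it has two neighbours and 0 H with three, and aromatic n carries 0 H:
  atom 1: C, bond orders sum to 1 (valence 4) → 3 H
  atom 2: O, bond orders sum to 2 (valence 2) → 0 H
  atom 3: C, bond orders sum to 4 (valence 4) → 0 H
  atom 4: O, bond orders sum to 2 (valence 2) → 0 H
  atom 5: aromatic c, 3 neighbours → 0 H
  atom 6: aromatic c, 2 neighbours → 1 H
  atom 7: aromatic c, 2 neighbours → 1 H
  atom 8: aromatic c, 3 neighbours → 0 H
  atom 9: Br (halogen, monovalent) → 0 H
  atom 10: aromatic c, 2 neighbours → 1 H
  atom 11: aromatic c, 2 neighbours → 1 H
Totals → C:8, H:7, Br:1, O:2.

C8H7BrO2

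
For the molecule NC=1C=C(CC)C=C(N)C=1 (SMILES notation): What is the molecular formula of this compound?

Walk through each heavy atom and fill implicit hydrogens from standard valence (C 4, N 3, O 2, S 2, halogen 1):
  atom 1: N, bond orders sum to 1 (valence 3) → 2 H
  atom 2: C, bond orders sum to 4 (valence 4) → 0 H
  atom 3: C, bond orders sum to 3 (valence 4) → 1 H
  atom 4: C, bond orders sum to 4 (valence 4) → 0 H
  atom 5: C, bond orders sum to 2 (valence 4) → 2 H
  atom 6: C, bond orders sum to 1 (valence 4) → 3 H
  atom 7: C, bond orders sum to 3 (valence 4) → 1 H
  atom 8: C, bond orders sum to 4 (valence 4) → 0 H
  atom 9: N, bond orders sum to 1 (valence 3) → 2 H
  atom 10: C, bond orders sum to 3 (valence 4) → 1 H
Totals → C:8, H:12, N:2.

C8H12N2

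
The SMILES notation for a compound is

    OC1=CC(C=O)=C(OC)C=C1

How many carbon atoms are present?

8

Count every carbon token in the SMILES (each C, including those in ring-closure positions and inside branches).
Carbon count: 8.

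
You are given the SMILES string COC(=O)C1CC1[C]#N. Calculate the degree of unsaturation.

4

Degree of unsaturation = (number of rings) + (number of π bonds).
Ring closures in the SMILES: 1.
π bonds: 1 double bond (each 1 DoU), 1 triple bond (each 2 DoU) → 3 DoU from unsaturation.
Total DoU = 1 + 3 = 4.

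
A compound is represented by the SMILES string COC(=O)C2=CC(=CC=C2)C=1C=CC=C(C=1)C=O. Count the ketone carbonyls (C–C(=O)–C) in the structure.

Scan the SMILES for the ketone motif — none present.
Groups that are present: 1 aldehyde, 1 ester.

0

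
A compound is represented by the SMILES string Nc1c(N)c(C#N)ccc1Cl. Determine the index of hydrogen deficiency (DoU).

6

Molecular formula: C7H6ClN3.
DoU = (2C + 2 + N − H − X) / 2, where X is the halogen count and O/S are ignored.
    = (2·7 + 2 + 3 − 6 − 1) / 2 = 12 / 2 = 6.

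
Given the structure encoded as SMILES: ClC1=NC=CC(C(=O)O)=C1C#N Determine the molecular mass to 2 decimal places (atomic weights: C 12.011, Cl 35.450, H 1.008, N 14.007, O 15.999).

182.56 g/mol

First, the molecular formula is C7H3ClN2O2 (counting implicit H from valence).
  C: 7 × 12.011 = 84.077
  Cl: 1 × 35.450 = 35.450
  H: 3 × 1.008 = 3.024
  N: 2 × 14.007 = 28.014
  O: 2 × 15.999 = 31.998
Sum: 7×12.011 + 1×35.450 + 3×1.008 + 2×14.007 + 2×15.999 = 182.563 → 182.56 g/mol.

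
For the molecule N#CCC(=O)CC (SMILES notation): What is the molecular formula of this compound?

C5H7NO

Walk through each heavy atom and fill implicit hydrogens from standard valence (C 4, N 3, O 2, S 2, halogen 1):
  atom 1: N, bond orders sum to 3 (valence 3) → 0 H
  atom 2: C, bond orders sum to 4 (valence 4) → 0 H
  atom 3: C, bond orders sum to 2 (valence 4) → 2 H
  atom 4: C, bond orders sum to 4 (valence 4) → 0 H
  atom 5: O, bond orders sum to 2 (valence 2) → 0 H
  atom 6: C, bond orders sum to 2 (valence 4) → 2 H
  atom 7: C, bond orders sum to 1 (valence 4) → 3 H
Totals → C:5, H:7, N:1, O:1.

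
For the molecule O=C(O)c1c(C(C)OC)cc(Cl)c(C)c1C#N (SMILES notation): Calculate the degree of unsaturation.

Molecular formula: C12H12ClNO3.
DoU = (2C + 2 + N − H − X) / 2, where X is the halogen count and O/S are ignored.
    = (2·12 + 2 + 1 − 12 − 1) / 2 = 14 / 2 = 7.

7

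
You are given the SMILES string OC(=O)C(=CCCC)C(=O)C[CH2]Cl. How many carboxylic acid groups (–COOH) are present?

The carboxylic acid motif appears at heavy-atom position 2 in the SMILES.
Other groups present: 1 alkene, 1 ketone.
Carboxylic acid count: 1.

1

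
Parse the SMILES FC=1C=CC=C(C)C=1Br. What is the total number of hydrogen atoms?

6

Walk through each heavy atom and fill implicit hydrogens from standard valence (C 4, N 3, O 2, S 2, halogen 1):
  atom 1: F (halogen, monovalent) → 0 H
  atom 2: C, bond orders sum to 4 (valence 4) → 0 H
  atom 3: C, bond orders sum to 3 (valence 4) → 1 H
  atom 4: C, bond orders sum to 3 (valence 4) → 1 H
  atom 5: C, bond orders sum to 3 (valence 4) → 1 H
  atom 6: C, bond orders sum to 4 (valence 4) → 0 H
  atom 7: C, bond orders sum to 1 (valence 4) → 3 H
  atom 8: C, bond orders sum to 4 (valence 4) → 0 H
  atom 9: Br (halogen, monovalent) → 0 H
Total hydrogens: 6.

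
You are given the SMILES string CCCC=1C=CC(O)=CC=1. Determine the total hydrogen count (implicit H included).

Walk through each heavy atom and fill implicit hydrogens from standard valence (C 4, N 3, O 2, S 2, halogen 1):
  atom 1: C, bond orders sum to 1 (valence 4) → 3 H
  atom 2: C, bond orders sum to 2 (valence 4) → 2 H
  atom 3: C, bond orders sum to 2 (valence 4) → 2 H
  atom 4: C, bond orders sum to 4 (valence 4) → 0 H
  atom 5: C, bond orders sum to 3 (valence 4) → 1 H
  atom 6: C, bond orders sum to 3 (valence 4) → 1 H
  atom 7: C, bond orders sum to 4 (valence 4) → 0 H
  atom 8: O, bond orders sum to 1 (valence 2) → 1 H
  atom 9: C, bond orders sum to 3 (valence 4) → 1 H
  atom 10: C, bond orders sum to 3 (valence 4) → 1 H
Total hydrogens: 12.

12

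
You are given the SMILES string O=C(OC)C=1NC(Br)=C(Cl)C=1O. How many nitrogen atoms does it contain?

Scan the SMILES for N atoms (remember two-letter symbols like Cl and Br are single atoms).
Nitrogen count: 1.

1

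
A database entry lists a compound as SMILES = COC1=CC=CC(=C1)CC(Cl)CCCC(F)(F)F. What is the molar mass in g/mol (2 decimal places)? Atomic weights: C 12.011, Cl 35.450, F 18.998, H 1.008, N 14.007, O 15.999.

First, the molecular formula is C13H16ClF3O (counting implicit H from valence).
  C: 13 × 12.011 = 156.143
  Cl: 1 × 35.450 = 35.450
  F: 3 × 18.998 = 56.994
  H: 16 × 1.008 = 16.128
  O: 1 × 15.999 = 15.999
Sum: 13×12.011 + 1×35.450 + 3×18.998 + 16×1.008 + 1×15.999 = 280.714 → 280.71 g/mol.

280.71 g/mol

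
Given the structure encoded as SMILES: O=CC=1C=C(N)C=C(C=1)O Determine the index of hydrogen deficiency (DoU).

5

Molecular formula: C7H7NO2.
DoU = (2C + 2 + N − H − X) / 2, where X is the halogen count and O/S are ignored.
    = (2·7 + 2 + 1 − 7 − 0) / 2 = 10 / 2 = 5.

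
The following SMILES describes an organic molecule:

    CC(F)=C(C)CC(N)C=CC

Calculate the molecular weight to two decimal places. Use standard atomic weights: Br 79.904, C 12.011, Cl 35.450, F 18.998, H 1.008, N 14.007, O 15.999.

157.23 g/mol

First, the molecular formula is C9H16FN (counting implicit H from valence).
  C: 9 × 12.011 = 108.099
  F: 1 × 18.998 = 18.998
  H: 16 × 1.008 = 16.128
  N: 1 × 14.007 = 14.007
Sum: 9×12.011 + 1×18.998 + 16×1.008 + 1×14.007 = 157.232 → 157.23 g/mol.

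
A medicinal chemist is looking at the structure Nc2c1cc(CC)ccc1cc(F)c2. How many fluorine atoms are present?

Scan the SMILES for F atoms (remember two-letter symbols like Cl and Br are single atoms).
Fluorine count: 1.

1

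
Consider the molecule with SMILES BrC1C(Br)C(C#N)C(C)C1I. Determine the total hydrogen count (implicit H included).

Walk through each heavy atom and fill implicit hydrogens from standard valence (C 4, N 3, O 2, S 2, halogen 1):
  atom 1: Br (halogen, monovalent) → 0 H
  atom 2: C, bond orders sum to 3 (valence 4) → 1 H
  atom 3: C, bond orders sum to 3 (valence 4) → 1 H
  atom 4: Br (halogen, monovalent) → 0 H
  atom 5: C, bond orders sum to 3 (valence 4) → 1 H
  atom 6: C, bond orders sum to 4 (valence 4) → 0 H
  atom 7: N, bond orders sum to 3 (valence 3) → 0 H
  atom 8: C, bond orders sum to 3 (valence 4) → 1 H
  atom 9: C, bond orders sum to 1 (valence 4) → 3 H
  atom 10: C, bond orders sum to 3 (valence 4) → 1 H
  atom 11: I (halogen, monovalent) → 0 H
Total hydrogens: 8.

8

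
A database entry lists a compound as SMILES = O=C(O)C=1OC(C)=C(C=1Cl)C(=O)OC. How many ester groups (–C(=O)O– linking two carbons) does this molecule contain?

1

The ester motif appears at heavy-atom position 11 in the SMILES.
Other groups present: 1 carboxylic acid.
Ester count: 1.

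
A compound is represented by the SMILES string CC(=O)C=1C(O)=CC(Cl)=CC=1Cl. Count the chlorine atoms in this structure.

Scan the SMILES for Cl atoms (remember two-letter symbols like Cl and Br are single atoms).
Chlorine count: 2.

2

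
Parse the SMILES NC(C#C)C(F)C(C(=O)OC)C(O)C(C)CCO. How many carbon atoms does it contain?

Count every carbon token in the SMILES (each C, including those in ring-closure positions and inside branches).
Carbon count: 12.

12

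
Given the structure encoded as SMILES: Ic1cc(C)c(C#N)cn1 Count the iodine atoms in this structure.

1

Scan the SMILES for I atoms (remember two-letter symbols like Cl and Br are single atoms).
Iodine count: 1.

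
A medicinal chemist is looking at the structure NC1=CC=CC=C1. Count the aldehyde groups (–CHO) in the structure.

0

Scan the SMILES for the aldehyde motif — none present.
Groups that are present: 1 primary amine.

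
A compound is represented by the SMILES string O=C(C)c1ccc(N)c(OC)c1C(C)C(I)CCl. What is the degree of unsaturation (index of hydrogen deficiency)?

5

Molecular formula: C13H17ClINO2.
DoU = (2C + 2 + N − H − X) / 2, where X is the halogen count and O/S are ignored.
    = (2·13 + 2 + 1 − 17 − 2) / 2 = 10 / 2 = 5.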